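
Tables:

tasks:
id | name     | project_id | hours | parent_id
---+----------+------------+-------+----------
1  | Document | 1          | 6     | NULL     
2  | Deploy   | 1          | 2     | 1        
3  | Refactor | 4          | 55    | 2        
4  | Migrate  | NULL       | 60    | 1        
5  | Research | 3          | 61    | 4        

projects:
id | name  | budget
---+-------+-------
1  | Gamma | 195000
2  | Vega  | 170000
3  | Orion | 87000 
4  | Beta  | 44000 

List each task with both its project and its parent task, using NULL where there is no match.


Two LEFT JOINs from the same base table tasks: one to projects via project_id, one to tasks itself via parent_id. Both are LEFT so every task is preserved.
Match against projects:
  - task 1 (Document): project_id=1 -> matches Gamma
  - task 2 (Deploy): project_id=1 -> matches Gamma
  - task 3 (Refactor): project_id=4 -> matches Beta
  - task 4 (Migrate): project_id=NULL, no match -> kept with NULL
  - task 5 (Research): project_id=3 -> matches Orion
Match against tasks (self):
  - task 1 (Document): parent_id=NULL -> NULL
  - task 2 (Deploy): parent_id=1 -> Document
  - task 3 (Refactor): parent_id=2 -> Deploy
  - task 4 (Migrate): parent_id=1 -> Document
  - task 5 (Research): parent_id=4 -> Migrate

SQL:
SELECT a.name, b.name AS project, c.name AS parent
FROM tasks a
LEFT JOIN projects b ON a.project_id = b.id
LEFT JOIN tasks c ON a.parent_id = c.id

Result:
name     | project | parent  
---------+---------+---------
Document | Gamma   | NULL    
Deploy   | Gamma   | Document
Refactor | Beta    | Deploy  
Migrate  | NULL    | Document
Research | Orion   | Migrate 


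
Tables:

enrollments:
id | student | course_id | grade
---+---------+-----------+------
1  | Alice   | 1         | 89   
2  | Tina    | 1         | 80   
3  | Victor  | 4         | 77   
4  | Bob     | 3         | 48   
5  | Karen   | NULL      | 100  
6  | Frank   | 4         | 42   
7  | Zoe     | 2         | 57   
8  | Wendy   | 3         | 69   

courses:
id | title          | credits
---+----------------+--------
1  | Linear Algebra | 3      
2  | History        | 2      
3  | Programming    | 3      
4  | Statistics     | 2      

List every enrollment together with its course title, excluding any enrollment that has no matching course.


INNER JOIN keeps only enrollments rows whose course_id matches an id in courses. Walk through each enrollment:
  - enrollment 1 (Alice): course_id=1 -> matches Linear Algebra
  - enrollment 2 (Tina): course_id=1 -> matches Linear Algebra
  - enrollment 3 (Victor): course_id=4 -> matches Statistics
  - enrollment 4 (Bob): course_id=3 -> matches Programming
  - enrollment 5 (Karen): course_id=NULL, no match -> dropped
  - enrollment 6 (Frank): course_id=4 -> matches Statistics
  - enrollment 7 (Zoe): course_id=2 -> matches History
  - enrollment 8 (Wendy): course_id=3 -> matches Programming
So 1 of 8 rows is dropped.

SQL:
SELECT a.student, b.title AS course
FROM enrollments a
INNER JOIN courses b ON a.course_id = b.id

Result:
student | course        
--------+---------------
Alice   | Linear Algebra
Tina    | Linear Algebra
Victor  | Statistics    
Bob     | Programming   
Frank   | Statistics    
Zoe     | History       
Wendy   | Programming   


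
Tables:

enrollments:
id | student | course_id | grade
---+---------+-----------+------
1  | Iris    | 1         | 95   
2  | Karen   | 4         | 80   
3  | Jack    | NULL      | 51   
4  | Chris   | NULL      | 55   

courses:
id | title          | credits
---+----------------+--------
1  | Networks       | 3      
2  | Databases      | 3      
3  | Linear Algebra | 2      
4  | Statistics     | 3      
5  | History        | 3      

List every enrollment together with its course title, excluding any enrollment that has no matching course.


INNER JOIN keeps only enrollments rows whose course_id matches an id in courses. Walk through each enrollment:
  - enrollment 1 (Iris): course_id=1 -> matches Networks
  - enrollment 2 (Karen): course_id=4 -> matches Statistics
  - enrollment 3 (Jack): course_id=NULL, no match -> dropped
  - enrollment 4 (Chris): course_id=NULL, no match -> dropped
So 2 of 4 rows are dropped.

SQL:
SELECT a.student, b.title AS course
FROM enrollments a
INNER JOIN courses b ON a.course_id = b.id

Result:
student | course    
--------+-----------
Iris    | Networks  
Karen   | Statistics


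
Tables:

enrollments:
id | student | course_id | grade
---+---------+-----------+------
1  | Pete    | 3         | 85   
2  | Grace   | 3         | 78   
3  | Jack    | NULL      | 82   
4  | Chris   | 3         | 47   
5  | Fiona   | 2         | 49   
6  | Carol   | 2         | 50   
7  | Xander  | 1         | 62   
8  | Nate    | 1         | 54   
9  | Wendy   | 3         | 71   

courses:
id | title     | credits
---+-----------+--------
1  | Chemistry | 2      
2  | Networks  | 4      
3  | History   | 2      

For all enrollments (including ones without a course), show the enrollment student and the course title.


LEFT JOIN keeps every row from enrollments (the left table); where course_id has no match in courses, the course columns become NULL. Walk through each enrollment:
  - enrollment 1 (Pete): course_id=3 -> matches History
  - enrollment 2 (Grace): course_id=3 -> matches History
  - enrollment 3 (Jack): course_id=NULL, no match -> kept with NULL
  - enrollment 4 (Chris): course_id=3 -> matches History
  - enrollment 5 (Fiona): course_id=2 -> matches Networks
  - enrollment 6 (Carol): course_id=2 -> matches Networks
  - enrollment 7 (Xander): course_id=1 -> matches Chemistry
  - enrollment 8 (Nate): course_id=1 -> matches Chemistry
  - enrollment 9 (Wendy): course_id=3 -> matches History
All 9 rows appear; 1 has NULL course.

SQL:
SELECT a.student, b.title AS course
FROM enrollments a
LEFT JOIN courses b ON a.course_id = b.id

Result:
student | course   
--------+----------
Pete    | History  
Grace   | History  
Jack    | NULL     
Chris   | History  
Fiona   | Networks 
Carol   | Networks 
Xander  | Chemistry
Nate    | Chemistry
Wendy   | History  


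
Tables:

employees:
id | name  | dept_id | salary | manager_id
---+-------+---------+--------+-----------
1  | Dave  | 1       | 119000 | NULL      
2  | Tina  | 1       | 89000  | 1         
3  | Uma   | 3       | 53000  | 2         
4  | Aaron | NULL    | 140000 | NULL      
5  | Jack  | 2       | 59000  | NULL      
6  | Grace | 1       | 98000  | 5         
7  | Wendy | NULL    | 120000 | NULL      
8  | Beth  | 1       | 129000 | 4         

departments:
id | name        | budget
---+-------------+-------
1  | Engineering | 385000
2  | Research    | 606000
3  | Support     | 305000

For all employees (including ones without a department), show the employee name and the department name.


LEFT JOIN keeps every row from employees (the left table); where dept_id has no match in departments, the department columns become NULL. Walk through each employee:
  - employee 1 (Dave): dept_id=1 -> matches Engineering
  - employee 2 (Tina): dept_id=1 -> matches Engineering
  - employee 3 (Uma): dept_id=3 -> matches Support
  - employee 4 (Aaron): dept_id=NULL, no match -> kept with NULL
  - employee 5 (Jack): dept_id=2 -> matches Research
  - employee 6 (Grace): dept_id=1 -> matches Engineering
  - employee 7 (Wendy): dept_id=NULL, no match -> kept with NULL
  - employee 8 (Beth): dept_id=1 -> matches Engineering
All 8 rows appear; 2 have NULL department.

SQL:
SELECT a.name, b.name AS department
FROM employees a
LEFT JOIN departments b ON a.dept_id = b.id

Result:
name  | department 
------+------------
Dave  | Engineering
Tina  | Engineering
Uma   | Support    
Aaron | NULL       
Jack  | Research   
Grace | Engineering
Wendy | NULL       
Beth  | Engineering


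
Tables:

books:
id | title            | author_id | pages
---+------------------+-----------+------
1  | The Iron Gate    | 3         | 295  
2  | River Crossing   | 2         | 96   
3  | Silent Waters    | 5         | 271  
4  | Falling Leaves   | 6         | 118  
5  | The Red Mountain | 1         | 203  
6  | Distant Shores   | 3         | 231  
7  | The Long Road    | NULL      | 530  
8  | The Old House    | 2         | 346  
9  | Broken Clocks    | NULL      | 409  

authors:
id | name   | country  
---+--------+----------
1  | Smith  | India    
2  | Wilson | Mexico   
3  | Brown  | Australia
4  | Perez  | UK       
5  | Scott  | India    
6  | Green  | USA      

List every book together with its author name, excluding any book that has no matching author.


INNER JOIN keeps only books rows whose author_id matches an id in authors. Walk through each book:
  - book 1 (The Iron Gate): author_id=3 -> matches Brown
  - book 2 (River Crossing): author_id=2 -> matches Wilson
  - book 3 (Silent Waters): author_id=5 -> matches Scott
  - book 4 (Falling Leaves): author_id=6 -> matches Green
  - book 5 (The Red Mountain): author_id=1 -> matches Smith
  - book 6 (Distant Shores): author_id=3 -> matches Brown
  - book 7 (The Long Road): author_id=NULL, no match -> dropped
  - book 8 (The Old House): author_id=2 -> matches Wilson
  - book 9 (Broken Clocks): author_id=NULL, no match -> dropped
So 2 of 9 rows are dropped.

SQL:
SELECT a.title, b.name AS author
FROM books a
INNER JOIN authors b ON a.author_id = b.id

Result:
title            | author
-----------------+-------
The Iron Gate    | Brown 
River Crossing   | Wilson
Silent Waters    | Scott 
Falling Leaves   | Green 
The Red Mountain | Smith 
Distant Shores   | Brown 
The Old House    | Wilson


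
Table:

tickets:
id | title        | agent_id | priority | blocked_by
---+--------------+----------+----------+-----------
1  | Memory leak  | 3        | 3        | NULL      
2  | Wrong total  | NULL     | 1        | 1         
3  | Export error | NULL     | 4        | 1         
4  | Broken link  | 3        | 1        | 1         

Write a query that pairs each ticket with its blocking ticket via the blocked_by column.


This is a self-join: tickets is joined to a second copy of itself, matching each row's blocked_by to another row's id. Use LEFT JOIN so rows with blocked_by=NULL are kept.
  - ticket 1 (Memory leak): blocked_by=NULL -> NULL
  - ticket 2 (Wrong total): blocked_by=1 -> Memory leak
  - ticket 3 (Export error): blocked_by=1 -> Memory leak
  - ticket 4 (Broken link): blocked_by=1 -> Memory leak

SQL:
SELECT a.title AS item, b.title AS blocked_by
FROM tickets a
LEFT JOIN tickets b ON a.blocked_by = b.id

Result:
item         | blocked_by 
-------------+------------
Memory leak  | NULL       
Wrong total  | Memory leak
Export error | Memory leak
Broken link  | Memory leak


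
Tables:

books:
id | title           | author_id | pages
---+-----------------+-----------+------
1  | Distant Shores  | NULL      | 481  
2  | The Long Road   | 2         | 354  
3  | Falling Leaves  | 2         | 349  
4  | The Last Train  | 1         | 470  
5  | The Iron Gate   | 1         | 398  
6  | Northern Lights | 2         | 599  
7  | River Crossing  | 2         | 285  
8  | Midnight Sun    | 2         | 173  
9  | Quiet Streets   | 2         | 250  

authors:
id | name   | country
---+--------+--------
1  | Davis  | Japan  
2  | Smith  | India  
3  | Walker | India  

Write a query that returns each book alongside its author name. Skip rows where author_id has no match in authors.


INNER JOIN keeps only books rows whose author_id matches an id in authors. Walk through each book:
  - book 1 (Distant Shores): author_id=NULL, no match -> dropped
  - book 2 (The Long Road): author_id=2 -> matches Smith
  - book 3 (Falling Leaves): author_id=2 -> matches Smith
  - book 4 (The Last Train): author_id=1 -> matches Davis
  - book 5 (The Iron Gate): author_id=1 -> matches Davis
  - book 6 (Northern Lights): author_id=2 -> matches Smith
  - book 7 (River Crossing): author_id=2 -> matches Smith
  - book 8 (Midnight Sun): author_id=2 -> matches Smith
  - book 9 (Quiet Streets): author_id=2 -> matches Smith
So 1 of 9 rows is dropped.

SQL:
SELECT a.title, b.name AS author
FROM books a
INNER JOIN authors b ON a.author_id = b.id

Result:
title           | author
----------------+-------
The Long Road   | Smith 
Falling Leaves  | Smith 
The Last Train  | Davis 
The Iron Gate   | Davis 
Northern Lights | Smith 
River Crossing  | Smith 
Midnight Sun    | Smith 
Quiet Streets   | Smith 


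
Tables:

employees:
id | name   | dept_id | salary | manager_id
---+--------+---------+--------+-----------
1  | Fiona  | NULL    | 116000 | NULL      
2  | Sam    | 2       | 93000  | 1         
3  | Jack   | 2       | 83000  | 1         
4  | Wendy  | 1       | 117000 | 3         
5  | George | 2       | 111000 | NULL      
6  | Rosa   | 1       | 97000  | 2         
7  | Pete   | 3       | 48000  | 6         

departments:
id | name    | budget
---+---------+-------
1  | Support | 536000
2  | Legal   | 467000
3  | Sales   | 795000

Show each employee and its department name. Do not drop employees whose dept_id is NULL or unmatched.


LEFT JOIN keeps every row from employees (the left table); where dept_id has no match in departments, the department columns become NULL. Walk through each employee:
  - employee 1 (Fiona): dept_id=NULL, no match -> kept with NULL
  - employee 2 (Sam): dept_id=2 -> matches Legal
  - employee 3 (Jack): dept_id=2 -> matches Legal
  - employee 4 (Wendy): dept_id=1 -> matches Support
  - employee 5 (George): dept_id=2 -> matches Legal
  - employee 6 (Rosa): dept_id=1 -> matches Support
  - employee 7 (Pete): dept_id=3 -> matches Sales
All 7 rows appear; 1 has NULL department.

SQL:
SELECT a.name, b.name AS department
FROM employees a
LEFT JOIN departments b ON a.dept_id = b.id

Result:
name   | department
-------+-----------
Fiona  | NULL      
Sam    | Legal     
Jack   | Legal     
Wendy  | Support   
George | Legal     
Rosa   | Support   
Pete   | Sales     


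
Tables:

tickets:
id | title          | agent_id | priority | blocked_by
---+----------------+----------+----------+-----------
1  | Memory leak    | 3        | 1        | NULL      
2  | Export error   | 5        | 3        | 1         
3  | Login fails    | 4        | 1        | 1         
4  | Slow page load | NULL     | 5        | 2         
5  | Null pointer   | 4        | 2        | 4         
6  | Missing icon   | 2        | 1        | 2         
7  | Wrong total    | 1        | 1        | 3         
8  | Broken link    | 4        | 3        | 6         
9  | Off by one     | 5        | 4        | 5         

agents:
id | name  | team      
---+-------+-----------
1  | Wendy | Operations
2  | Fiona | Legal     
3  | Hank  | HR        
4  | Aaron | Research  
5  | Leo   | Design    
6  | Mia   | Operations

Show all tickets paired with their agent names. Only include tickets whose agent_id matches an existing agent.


INNER JOIN keeps only tickets rows whose agent_id matches an id in agents. Walk through each ticket:
  - ticket 1 (Memory leak): agent_id=3 -> matches Hank
  - ticket 2 (Export error): agent_id=5 -> matches Leo
  - ticket 3 (Login fails): agent_id=4 -> matches Aaron
  - ticket 4 (Slow page load): agent_id=NULL, no match -> dropped
  - ticket 5 (Null pointer): agent_id=4 -> matches Aaron
  - ticket 6 (Missing icon): agent_id=2 -> matches Fiona
  - ticket 7 (Wrong total): agent_id=1 -> matches Wendy
  - ticket 8 (Broken link): agent_id=4 -> matches Aaron
  - ticket 9 (Off by one): agent_id=5 -> matches Leo
So 1 of 9 rows is dropped.

SQL:
SELECT a.title, b.name AS agent
FROM tickets a
INNER JOIN agents b ON a.agent_id = b.id

Result:
title        | agent
-------------+------
Memory leak  | Hank 
Export error | Leo  
Login fails  | Aaron
Null pointer | Aaron
Missing icon | Fiona
Wrong total  | Wendy
Broken link  | Aaron
Off by one   | Leo  


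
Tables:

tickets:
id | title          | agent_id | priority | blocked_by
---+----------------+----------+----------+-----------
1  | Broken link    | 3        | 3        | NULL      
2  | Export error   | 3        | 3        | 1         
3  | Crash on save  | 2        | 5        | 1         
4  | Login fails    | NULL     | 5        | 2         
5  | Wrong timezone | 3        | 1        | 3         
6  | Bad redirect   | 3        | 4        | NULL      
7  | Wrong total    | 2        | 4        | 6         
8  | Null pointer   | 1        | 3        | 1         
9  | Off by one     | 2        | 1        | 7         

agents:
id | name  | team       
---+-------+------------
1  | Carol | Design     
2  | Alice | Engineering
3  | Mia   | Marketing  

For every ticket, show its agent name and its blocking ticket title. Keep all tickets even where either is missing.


Two LEFT JOINs from the same base table tickets: one to agents via agent_id, one to tickets itself via blocked_by. Both are LEFT so every ticket is preserved.
Match against agents:
  - ticket 1 (Broken link): agent_id=3 -> matches Mia
  - ticket 2 (Export error): agent_id=3 -> matches Mia
  - ticket 3 (Crash on save): agent_id=2 -> matches Alice
  - ticket 4 (Login fails): agent_id=NULL, no match -> kept with NULL
  - ticket 5 (Wrong timezone): agent_id=3 -> matches Mia
  - ticket 6 (Bad redirect): agent_id=3 -> matches Mia
  - ticket 7 (Wrong total): agent_id=2 -> matches Alice
  - ticket 8 (Null pointer): agent_id=1 -> matches Carol
  - ticket 9 (Off by one): agent_id=2 -> matches Alice
Match against tickets (self):
  - ticket 1 (Broken link): blocked_by=NULL -> NULL
  - ticket 2 (Export error): blocked_by=1 -> Broken link
  - ticket 3 (Crash on save): blocked_by=1 -> Broken link
  - ticket 4 (Login fails): blocked_by=2 -> Export error
  - ticket 5 (Wrong timezone): blocked_by=3 -> Crash on save
  - ticket 6 (Bad redirect): blocked_by=NULL -> NULL
  - ticket 7 (Wrong total): blocked_by=6 -> Bad redirect
  - ticket 8 (Null pointer): blocked_by=1 -> Broken link
  - ticket 9 (Off by one): blocked_by=7 -> Wrong total

SQL:
SELECT a.title, b.name AS agent, c.title AS blocked_by
FROM tickets a
LEFT JOIN agents b ON a.agent_id = b.id
LEFT JOIN tickets c ON a.blocked_by = c.id

Result:
title          | agent | blocked_by   
---------------+-------+--------------
Broken link    | Mia   | NULL         
Export error   | Mia   | Broken link  
Crash on save  | Alice | Broken link  
Login fails    | NULL  | Export error 
Wrong timezone | Mia   | Crash on save
Bad redirect   | Mia   | NULL         
Wrong total    | Alice | Bad redirect 
Null pointer   | Carol | Broken link  
Off by one     | Alice | Wrong total  


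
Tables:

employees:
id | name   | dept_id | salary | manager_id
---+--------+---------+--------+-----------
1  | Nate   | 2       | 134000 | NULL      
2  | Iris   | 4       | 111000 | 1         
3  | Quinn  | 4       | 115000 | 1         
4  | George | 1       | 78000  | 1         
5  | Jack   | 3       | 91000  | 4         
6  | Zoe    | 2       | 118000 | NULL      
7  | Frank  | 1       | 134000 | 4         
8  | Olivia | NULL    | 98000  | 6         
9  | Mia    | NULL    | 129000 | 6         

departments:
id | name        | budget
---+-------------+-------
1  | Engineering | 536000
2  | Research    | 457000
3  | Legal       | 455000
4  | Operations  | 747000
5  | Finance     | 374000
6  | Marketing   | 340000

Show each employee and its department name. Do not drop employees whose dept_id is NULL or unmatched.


LEFT JOIN keeps every row from employees (the left table); where dept_id has no match in departments, the department columns become NULL. Walk through each employee:
  - employee 1 (Nate): dept_id=2 -> matches Research
  - employee 2 (Iris): dept_id=4 -> matches Operations
  - employee 3 (Quinn): dept_id=4 -> matches Operations
  - employee 4 (George): dept_id=1 -> matches Engineering
  - employee 5 (Jack): dept_id=3 -> matches Legal
  - employee 6 (Zoe): dept_id=2 -> matches Research
  - employee 7 (Frank): dept_id=1 -> matches Engineering
  - employee 8 (Olivia): dept_id=NULL, no match -> kept with NULL
  - employee 9 (Mia): dept_id=NULL, no match -> kept with NULL
All 9 rows appear; 2 have NULL department.

SQL:
SELECT a.name, b.name AS department
FROM employees a
LEFT JOIN departments b ON a.dept_id = b.id

Result:
name   | department 
-------+------------
Nate   | Research   
Iris   | Operations 
Quinn  | Operations 
George | Engineering
Jack   | Legal      
Zoe    | Research   
Frank  | Engineering
Olivia | NULL       
Mia    | NULL       


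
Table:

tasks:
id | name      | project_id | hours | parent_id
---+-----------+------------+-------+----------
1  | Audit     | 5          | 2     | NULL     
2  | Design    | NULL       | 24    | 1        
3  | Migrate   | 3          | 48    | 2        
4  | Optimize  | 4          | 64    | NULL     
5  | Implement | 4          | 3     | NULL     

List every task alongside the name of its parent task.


This is a self-join: tasks is joined to a second copy of itself, matching each row's parent_id to another row's id. Use LEFT JOIN so rows with parent_id=NULL are kept.
  - task 1 (Audit): parent_id=NULL -> NULL
  - task 2 (Design): parent_id=1 -> Audit
  - task 3 (Migrate): parent_id=2 -> Design
  - task 4 (Optimize): parent_id=NULL -> NULL
  - task 5 (Implement): parent_id=NULL -> NULL

SQL:
SELECT a.name AS item, b.name AS parent
FROM tasks a
LEFT JOIN tasks b ON a.parent_id = b.id

Result:
item      | parent
----------+-------
Audit     | NULL  
Design    | Audit 
Migrate   | Design
Optimize  | NULL  
Implement | NULL  


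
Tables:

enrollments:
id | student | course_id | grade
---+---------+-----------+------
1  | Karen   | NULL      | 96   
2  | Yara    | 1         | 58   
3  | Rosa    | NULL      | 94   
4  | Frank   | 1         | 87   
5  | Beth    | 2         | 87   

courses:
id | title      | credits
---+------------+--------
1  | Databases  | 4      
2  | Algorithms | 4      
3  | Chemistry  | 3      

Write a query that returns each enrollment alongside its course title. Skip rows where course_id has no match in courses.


INNER JOIN keeps only enrollments rows whose course_id matches an id in courses. Walk through each enrollment:
  - enrollment 1 (Karen): course_id=NULL, no match -> dropped
  - enrollment 2 (Yara): course_id=1 -> matches Databases
  - enrollment 3 (Rosa): course_id=NULL, no match -> dropped
  - enrollment 4 (Frank): course_id=1 -> matches Databases
  - enrollment 5 (Beth): course_id=2 -> matches Algorithms
So 2 of 5 rows are dropped.

SQL:
SELECT a.student, b.title AS course
FROM enrollments a
INNER JOIN courses b ON a.course_id = b.id

Result:
student | course    
--------+-----------
Yara    | Databases 
Frank   | Databases 
Beth    | Algorithms


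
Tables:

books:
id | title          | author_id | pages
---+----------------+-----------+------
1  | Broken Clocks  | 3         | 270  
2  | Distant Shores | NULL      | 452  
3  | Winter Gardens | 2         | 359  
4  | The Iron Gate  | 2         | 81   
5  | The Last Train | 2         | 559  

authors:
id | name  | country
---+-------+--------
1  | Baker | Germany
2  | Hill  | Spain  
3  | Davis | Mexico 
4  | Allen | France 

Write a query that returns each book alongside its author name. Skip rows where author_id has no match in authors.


INNER JOIN keeps only books rows whose author_id matches an id in authors. Walk through each book:
  - book 1 (Broken Clocks): author_id=3 -> matches Davis
  - book 2 (Distant Shores): author_id=NULL, no match -> dropped
  - book 3 (Winter Gardens): author_id=2 -> matches Hill
  - book 4 (The Iron Gate): author_id=2 -> matches Hill
  - book 5 (The Last Train): author_id=2 -> matches Hill
So 1 of 5 rows is dropped.

SQL:
SELECT a.title, b.name AS author
FROM books a
INNER JOIN authors b ON a.author_id = b.id

Result:
title          | author
---------------+-------
Broken Clocks  | Davis 
Winter Gardens | Hill  
The Iron Gate  | Hill  
The Last Train | Hill  


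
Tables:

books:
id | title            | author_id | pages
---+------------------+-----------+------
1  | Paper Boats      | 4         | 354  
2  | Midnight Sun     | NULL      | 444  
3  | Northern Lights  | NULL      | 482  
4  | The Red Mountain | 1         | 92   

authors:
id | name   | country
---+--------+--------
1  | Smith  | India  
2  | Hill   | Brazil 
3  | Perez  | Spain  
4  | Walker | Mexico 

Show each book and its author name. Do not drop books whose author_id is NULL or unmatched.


LEFT JOIN keeps every row from books (the left table); where author_id has no match in authors, the author columns become NULL. Walk through each book:
  - book 1 (Paper Boats): author_id=4 -> matches Walker
  - book 2 (Midnight Sun): author_id=NULL, no match -> kept with NULL
  - book 3 (Northern Lights): author_id=NULL, no match -> kept with NULL
  - book 4 (The Red Mountain): author_id=1 -> matches Smith
All 4 rows appear; 2 have NULL author.

SQL:
SELECT a.title, b.name AS author
FROM books a
LEFT JOIN authors b ON a.author_id = b.id

Result:
title            | author
-----------------+-------
Paper Boats      | Walker
Midnight Sun     | NULL  
Northern Lights  | NULL  
The Red Mountain | Smith 


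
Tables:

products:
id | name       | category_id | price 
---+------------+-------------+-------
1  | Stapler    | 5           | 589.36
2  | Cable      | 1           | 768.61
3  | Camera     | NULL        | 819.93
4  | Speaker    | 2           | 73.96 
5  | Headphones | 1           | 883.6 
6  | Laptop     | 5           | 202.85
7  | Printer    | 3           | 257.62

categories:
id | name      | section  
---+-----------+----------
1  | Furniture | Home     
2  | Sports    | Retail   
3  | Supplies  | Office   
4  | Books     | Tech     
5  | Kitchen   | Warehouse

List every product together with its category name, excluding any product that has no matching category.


INNER JOIN keeps only products rows whose category_id matches an id in categories. Walk through each product:
  - product 1 (Stapler): category_id=5 -> matches Kitchen
  - product 2 (Cable): category_id=1 -> matches Furniture
  - product 3 (Camera): category_id=NULL, no match -> dropped
  - product 4 (Speaker): category_id=2 -> matches Sports
  - product 5 (Headphones): category_id=1 -> matches Furniture
  - product 6 (Laptop): category_id=5 -> matches Kitchen
  - product 7 (Printer): category_id=3 -> matches Supplies
So 1 of 7 rows is dropped.

SQL:
SELECT a.name, b.name AS category
FROM products a
INNER JOIN categories b ON a.category_id = b.id

Result:
name       | category 
-----------+----------
Stapler    | Kitchen  
Cable      | Furniture
Speaker    | Sports   
Headphones | Furniture
Laptop     | Kitchen  
Printer    | Supplies 


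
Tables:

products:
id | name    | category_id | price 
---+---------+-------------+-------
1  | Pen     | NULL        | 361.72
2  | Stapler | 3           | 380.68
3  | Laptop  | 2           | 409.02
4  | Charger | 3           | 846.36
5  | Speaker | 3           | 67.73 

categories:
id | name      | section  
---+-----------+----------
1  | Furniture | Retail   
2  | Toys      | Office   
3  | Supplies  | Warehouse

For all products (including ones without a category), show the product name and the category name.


LEFT JOIN keeps every row from products (the left table); where category_id has no match in categories, the category columns become NULL. Walk through each product:
  - product 1 (Pen): category_id=NULL, no match -> kept with NULL
  - product 2 (Stapler): category_id=3 -> matches Supplies
  - product 3 (Laptop): category_id=2 -> matches Toys
  - product 4 (Charger): category_id=3 -> matches Supplies
  - product 5 (Speaker): category_id=3 -> matches Supplies
All 5 rows appear; 1 has NULL category.

SQL:
SELECT a.name, b.name AS category
FROM products a
LEFT JOIN categories b ON a.category_id = b.id

Result:
name    | category
--------+---------
Pen     | NULL    
Stapler | Supplies
Laptop  | Toys    
Charger | Supplies
Speaker | Supplies


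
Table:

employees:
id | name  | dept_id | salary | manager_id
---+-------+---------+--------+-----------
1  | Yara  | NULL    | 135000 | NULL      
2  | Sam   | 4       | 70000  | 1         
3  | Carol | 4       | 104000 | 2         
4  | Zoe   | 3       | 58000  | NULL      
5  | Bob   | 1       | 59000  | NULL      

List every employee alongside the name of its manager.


This is a self-join: employees is joined to a second copy of itself, matching each row's manager_id to another row's id. Use LEFT JOIN so rows with manager_id=NULL are kept.
  - employee 1 (Yara): manager_id=NULL -> NULL
  - employee 2 (Sam): manager_id=1 -> Yara
  - employee 3 (Carol): manager_id=2 -> Sam
  - employee 4 (Zoe): manager_id=NULL -> NULL
  - employee 5 (Bob): manager_id=NULL -> NULL

SQL:
SELECT a.name AS item, b.name AS manager
FROM employees a
LEFT JOIN employees b ON a.manager_id = b.id

Result:
item  | manager
------+--------
Yara  | NULL   
Sam   | Yara   
Carol | Sam    
Zoe   | NULL   
Bob   | NULL   


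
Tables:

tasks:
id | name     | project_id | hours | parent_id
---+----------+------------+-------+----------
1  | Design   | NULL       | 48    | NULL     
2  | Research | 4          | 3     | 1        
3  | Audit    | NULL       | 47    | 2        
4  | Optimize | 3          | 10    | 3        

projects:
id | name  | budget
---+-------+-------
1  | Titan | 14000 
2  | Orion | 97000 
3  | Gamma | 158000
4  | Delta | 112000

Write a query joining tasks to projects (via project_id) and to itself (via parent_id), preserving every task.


Two LEFT JOINs from the same base table tasks: one to projects via project_id, one to tasks itself via parent_id. Both are LEFT so every task is preserved.
Match against projects:
  - task 1 (Design): project_id=NULL, no match -> kept with NULL
  - task 2 (Research): project_id=4 -> matches Delta
  - task 3 (Audit): project_id=NULL, no match -> kept with NULL
  - task 4 (Optimize): project_id=3 -> matches Gamma
Match against tasks (self):
  - task 1 (Design): parent_id=NULL -> NULL
  - task 2 (Research): parent_id=1 -> Design
  - task 3 (Audit): parent_id=2 -> Research
  - task 4 (Optimize): parent_id=3 -> Audit

SQL:
SELECT a.name, b.name AS project, c.name AS parent
FROM tasks a
LEFT JOIN projects b ON a.project_id = b.id
LEFT JOIN tasks c ON a.parent_id = c.id

Result:
name     | project | parent  
---------+---------+---------
Design   | NULL    | NULL    
Research | Delta   | Design  
Audit    | NULL    | Research
Optimize | Gamma   | Audit   


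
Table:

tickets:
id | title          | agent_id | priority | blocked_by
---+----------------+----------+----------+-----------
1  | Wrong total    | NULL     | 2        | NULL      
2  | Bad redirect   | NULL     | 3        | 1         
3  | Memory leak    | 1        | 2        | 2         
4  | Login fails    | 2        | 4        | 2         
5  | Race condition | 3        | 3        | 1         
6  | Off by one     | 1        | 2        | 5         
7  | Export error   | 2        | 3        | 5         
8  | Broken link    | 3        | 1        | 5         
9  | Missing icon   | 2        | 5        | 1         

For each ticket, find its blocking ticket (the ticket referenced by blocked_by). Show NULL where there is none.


This is a self-join: tickets is joined to a second copy of itself, matching each row's blocked_by to another row's id. Use LEFT JOIN so rows with blocked_by=NULL are kept.
  - ticket 1 (Wrong total): blocked_by=NULL -> NULL
  - ticket 2 (Bad redirect): blocked_by=1 -> Wrong total
  - ticket 3 (Memory leak): blocked_by=2 -> Bad redirect
  - ticket 4 (Login fails): blocked_by=2 -> Bad redirect
  - ticket 5 (Race condition): blocked_by=1 -> Wrong total
  - ticket 6 (Off by one): blocked_by=5 -> Race condition
  - ticket 7 (Export error): blocked_by=5 -> Race condition
  - ticket 8 (Broken link): blocked_by=5 -> Race condition
  - ticket 9 (Missing icon): blocked_by=1 -> Wrong total

SQL:
SELECT a.title AS item, b.title AS blocked_by
FROM tickets a
LEFT JOIN tickets b ON a.blocked_by = b.id

Result:
item           | blocked_by    
---------------+---------------
Wrong total    | NULL          
Bad redirect   | Wrong total   
Memory leak    | Bad redirect  
Login fails    | Bad redirect  
Race condition | Wrong total   
Off by one     | Race condition
Export error   | Race condition
Broken link    | Race condition
Missing icon   | Wrong total   


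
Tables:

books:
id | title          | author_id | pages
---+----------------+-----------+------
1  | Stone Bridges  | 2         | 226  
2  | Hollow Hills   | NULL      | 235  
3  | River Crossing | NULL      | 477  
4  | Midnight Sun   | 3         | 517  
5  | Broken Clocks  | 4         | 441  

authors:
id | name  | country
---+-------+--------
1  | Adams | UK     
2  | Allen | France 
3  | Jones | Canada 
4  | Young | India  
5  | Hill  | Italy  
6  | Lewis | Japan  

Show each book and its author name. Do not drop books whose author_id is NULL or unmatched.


LEFT JOIN keeps every row from books (the left table); where author_id has no match in authors, the author columns become NULL. Walk through each book:
  - book 1 (Stone Bridges): author_id=2 -> matches Allen
  - book 2 (Hollow Hills): author_id=NULL, no match -> kept with NULL
  - book 3 (River Crossing): author_id=NULL, no match -> kept with NULL
  - book 4 (Midnight Sun): author_id=3 -> matches Jones
  - book 5 (Broken Clocks): author_id=4 -> matches Young
All 5 rows appear; 2 have NULL author.

SQL:
SELECT a.title, b.name AS author
FROM books a
LEFT JOIN authors b ON a.author_id = b.id

Result:
title          | author
---------------+-------
Stone Bridges  | Allen 
Hollow Hills   | NULL  
River Crossing | NULL  
Midnight Sun   | Jones 
Broken Clocks  | Young 


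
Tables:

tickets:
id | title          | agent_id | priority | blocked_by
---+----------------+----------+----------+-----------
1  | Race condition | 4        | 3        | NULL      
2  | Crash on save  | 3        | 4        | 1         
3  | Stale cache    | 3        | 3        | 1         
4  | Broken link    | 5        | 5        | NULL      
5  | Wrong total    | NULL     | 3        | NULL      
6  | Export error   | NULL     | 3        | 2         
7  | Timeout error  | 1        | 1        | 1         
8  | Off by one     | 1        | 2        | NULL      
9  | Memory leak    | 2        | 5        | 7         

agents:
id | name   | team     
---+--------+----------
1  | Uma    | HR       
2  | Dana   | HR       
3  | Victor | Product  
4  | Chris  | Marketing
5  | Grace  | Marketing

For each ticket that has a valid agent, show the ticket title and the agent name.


INNER JOIN keeps only tickets rows whose agent_id matches an id in agents. Walk through each ticket:
  - ticket 1 (Race condition): agent_id=4 -> matches Chris
  - ticket 2 (Crash on save): agent_id=3 -> matches Victor
  - ticket 3 (Stale cache): agent_id=3 -> matches Victor
  - ticket 4 (Broken link): agent_id=5 -> matches Grace
  - ticket 5 (Wrong total): agent_id=NULL, no match -> dropped
  - ticket 6 (Export error): agent_id=NULL, no match -> dropped
  - ticket 7 (Timeout error): agent_id=1 -> matches Uma
  - ticket 8 (Off by one): agent_id=1 -> matches Uma
  - ticket 9 (Memory leak): agent_id=2 -> matches Dana
So 2 of 9 rows are dropped.

SQL:
SELECT a.title, b.name AS agent
FROM tickets a
INNER JOIN agents b ON a.agent_id = b.id

Result:
title          | agent 
---------------+-------
Race condition | Chris 
Crash on save  | Victor
Stale cache    | Victor
Broken link    | Grace 
Timeout error  | Uma   
Off by one     | Uma   
Memory leak    | Dana  


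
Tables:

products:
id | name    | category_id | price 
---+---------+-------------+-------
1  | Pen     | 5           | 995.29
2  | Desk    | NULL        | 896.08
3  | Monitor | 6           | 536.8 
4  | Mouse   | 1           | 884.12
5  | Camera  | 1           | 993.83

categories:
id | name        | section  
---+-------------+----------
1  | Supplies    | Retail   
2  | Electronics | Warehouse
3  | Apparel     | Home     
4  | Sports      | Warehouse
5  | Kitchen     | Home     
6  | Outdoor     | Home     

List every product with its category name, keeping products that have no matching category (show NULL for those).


LEFT JOIN keeps every row from products (the left table); where category_id has no match in categories, the category columns become NULL. Walk through each product:
  - product 1 (Pen): category_id=5 -> matches Kitchen
  - product 2 (Desk): category_id=NULL, no match -> kept with NULL
  - product 3 (Monitor): category_id=6 -> matches Outdoor
  - product 4 (Mouse): category_id=1 -> matches Supplies
  - product 5 (Camera): category_id=1 -> matches Supplies
All 5 rows appear; 1 has NULL category.

SQL:
SELECT a.name, b.name AS category
FROM products a
LEFT JOIN categories b ON a.category_id = b.id

Result:
name    | category
--------+---------
Pen     | Kitchen 
Desk    | NULL    
Monitor | Outdoor 
Mouse   | Supplies
Camera  | Supplies


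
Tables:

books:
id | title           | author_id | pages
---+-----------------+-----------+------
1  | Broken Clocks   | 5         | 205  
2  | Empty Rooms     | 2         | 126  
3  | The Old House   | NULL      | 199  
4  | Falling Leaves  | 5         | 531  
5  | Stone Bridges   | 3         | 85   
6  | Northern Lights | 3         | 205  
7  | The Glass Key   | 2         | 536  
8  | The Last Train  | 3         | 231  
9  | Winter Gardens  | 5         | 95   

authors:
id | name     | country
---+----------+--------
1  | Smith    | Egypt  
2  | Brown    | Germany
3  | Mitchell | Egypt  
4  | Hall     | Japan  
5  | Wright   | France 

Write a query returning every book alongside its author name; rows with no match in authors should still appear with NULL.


LEFT JOIN keeps every row from books (the left table); where author_id has no match in authors, the author columns become NULL. Walk through each book:
  - book 1 (Broken Clocks): author_id=5 -> matches Wright
  - book 2 (Empty Rooms): author_id=2 -> matches Brown
  - book 3 (The Old House): author_id=NULL, no match -> kept with NULL
  - book 4 (Falling Leaves): author_id=5 -> matches Wright
  - book 5 (Stone Bridges): author_id=3 -> matches Mitchell
  - book 6 (Northern Lights): author_id=3 -> matches Mitchell
  - book 7 (The Glass Key): author_id=2 -> matches Brown
  - book 8 (The Last Train): author_id=3 -> matches Mitchell
  - book 9 (Winter Gardens): author_id=5 -> matches Wright
All 9 rows appear; 1 has NULL author.

SQL:
SELECT a.title, b.name AS author
FROM books a
LEFT JOIN authors b ON a.author_id = b.id

Result:
title           | author  
----------------+---------
Broken Clocks   | Wright  
Empty Rooms     | Brown   
The Old House   | NULL    
Falling Leaves  | Wright  
Stone Bridges   | Mitchell
Northern Lights | Mitchell
The Glass Key   | Brown   
The Last Train  | Mitchell
Winter Gardens  | Wright  


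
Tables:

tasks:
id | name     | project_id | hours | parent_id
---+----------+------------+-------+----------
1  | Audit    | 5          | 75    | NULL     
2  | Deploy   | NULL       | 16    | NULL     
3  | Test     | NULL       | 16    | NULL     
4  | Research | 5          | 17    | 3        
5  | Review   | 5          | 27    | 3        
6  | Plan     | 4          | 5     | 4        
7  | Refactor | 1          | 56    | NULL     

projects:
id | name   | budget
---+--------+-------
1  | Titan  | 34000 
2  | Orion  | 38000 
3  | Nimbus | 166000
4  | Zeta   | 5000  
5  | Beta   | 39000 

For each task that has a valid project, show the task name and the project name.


INNER JOIN keeps only tasks rows whose project_id matches an id in projects. Walk through each task:
  - task 1 (Audit): project_id=5 -> matches Beta
  - task 2 (Deploy): project_id=NULL, no match -> dropped
  - task 3 (Test): project_id=NULL, no match -> dropped
  - task 4 (Research): project_id=5 -> matches Beta
  - task 5 (Review): project_id=5 -> matches Beta
  - task 6 (Plan): project_id=4 -> matches Zeta
  - task 7 (Refactor): project_id=1 -> matches Titan
So 2 of 7 rows are dropped.

SQL:
SELECT a.name, b.name AS project
FROM tasks a
INNER JOIN projects b ON a.project_id = b.id

Result:
name     | project
---------+--------
Audit    | Beta   
Research | Beta   
Review   | Beta   
Plan     | Zeta   
Refactor | Titan  


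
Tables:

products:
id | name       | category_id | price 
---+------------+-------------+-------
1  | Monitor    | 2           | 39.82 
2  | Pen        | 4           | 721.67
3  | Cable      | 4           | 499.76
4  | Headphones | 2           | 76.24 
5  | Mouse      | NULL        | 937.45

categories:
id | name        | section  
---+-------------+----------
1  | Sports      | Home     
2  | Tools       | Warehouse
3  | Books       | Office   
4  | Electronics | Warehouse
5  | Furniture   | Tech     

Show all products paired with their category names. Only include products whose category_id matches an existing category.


INNER JOIN keeps only products rows whose category_id matches an id in categories. Walk through each product:
  - product 1 (Monitor): category_id=2 -> matches Tools
  - product 2 (Pen): category_id=4 -> matches Electronics
  - product 3 (Cable): category_id=4 -> matches Electronics
  - product 4 (Headphones): category_id=2 -> matches Tools
  - product 5 (Mouse): category_id=NULL, no match -> dropped
So 1 of 5 rows is dropped.

SQL:
SELECT a.name, b.name AS category
FROM products a
INNER JOIN categories b ON a.category_id = b.id

Result:
name       | category   
-----------+------------
Monitor    | Tools      
Pen        | Electronics
Cable      | Electronics
Headphones | Tools      
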